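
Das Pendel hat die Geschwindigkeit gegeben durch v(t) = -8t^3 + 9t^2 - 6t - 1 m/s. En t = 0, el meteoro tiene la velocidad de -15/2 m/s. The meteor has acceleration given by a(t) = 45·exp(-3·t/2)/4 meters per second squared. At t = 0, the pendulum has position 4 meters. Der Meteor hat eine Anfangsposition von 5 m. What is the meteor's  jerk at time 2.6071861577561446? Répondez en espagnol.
Partiendo de la aceleración a(t) = 45·exp(-3·t/2)/4, tomamos 1 derivada. Tomando d/dt de a(t), encontramos j(t) = -135·exp(-3·t/2)/8. Tenemos la sacudida j(t) = -135·exp(-3·t/2)/8. Sustituyendo t = 2.6071861577561446: j(2.6071861577561446) = -0.337920033125850.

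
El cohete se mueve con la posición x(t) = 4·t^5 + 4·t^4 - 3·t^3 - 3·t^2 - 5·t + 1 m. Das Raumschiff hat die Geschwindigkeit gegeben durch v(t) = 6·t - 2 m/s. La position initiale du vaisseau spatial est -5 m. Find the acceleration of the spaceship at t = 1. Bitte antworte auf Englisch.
We must differentiate our velocity equation v(t) = 6·t - 2 1 time. Differentiating velocity, we get acceleration: a(t) = 6. Using a(t) = 6 and substituting t = 1, we find a = 6.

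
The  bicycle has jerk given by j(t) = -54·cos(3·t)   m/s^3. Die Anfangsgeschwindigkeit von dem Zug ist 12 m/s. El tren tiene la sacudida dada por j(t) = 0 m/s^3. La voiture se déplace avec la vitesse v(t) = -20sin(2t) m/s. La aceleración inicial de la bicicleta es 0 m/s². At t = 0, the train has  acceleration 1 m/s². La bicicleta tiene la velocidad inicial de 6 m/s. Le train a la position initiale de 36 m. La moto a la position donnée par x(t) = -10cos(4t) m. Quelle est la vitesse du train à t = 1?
Nous devons trouver l'intégrale de notre équation du jerk j(t) = 0 2 fois. En intégrant le jerk et en utilisant la condition initiale a(0) = 1, nous obtenons a(t) = 1. L'intégrale de l'accélération, avec v(0) = 12, donne la vitesse: v(t) = t + 12. En utilisant v(t) = t + 12 et en substituant t = 1, nous trouvons v = 13.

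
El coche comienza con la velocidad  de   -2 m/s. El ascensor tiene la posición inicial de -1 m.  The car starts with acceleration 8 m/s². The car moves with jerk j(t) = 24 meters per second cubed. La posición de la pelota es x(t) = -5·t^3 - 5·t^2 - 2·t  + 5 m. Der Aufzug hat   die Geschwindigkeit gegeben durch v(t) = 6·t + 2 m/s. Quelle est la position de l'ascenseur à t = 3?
Pour résoudre ceci, nous devons prendre 1 primitive de notre équation de la vitesse v(t) = 6·t + 2. La primitive de la vitesse, avec x(0) = -1, donne la position: x(t) = 3·t^2 + 2·t - 1. Nous avons la position x(t) = 3·t^2 + 2·t - 1. En substituant t = 3: x(3) = 32.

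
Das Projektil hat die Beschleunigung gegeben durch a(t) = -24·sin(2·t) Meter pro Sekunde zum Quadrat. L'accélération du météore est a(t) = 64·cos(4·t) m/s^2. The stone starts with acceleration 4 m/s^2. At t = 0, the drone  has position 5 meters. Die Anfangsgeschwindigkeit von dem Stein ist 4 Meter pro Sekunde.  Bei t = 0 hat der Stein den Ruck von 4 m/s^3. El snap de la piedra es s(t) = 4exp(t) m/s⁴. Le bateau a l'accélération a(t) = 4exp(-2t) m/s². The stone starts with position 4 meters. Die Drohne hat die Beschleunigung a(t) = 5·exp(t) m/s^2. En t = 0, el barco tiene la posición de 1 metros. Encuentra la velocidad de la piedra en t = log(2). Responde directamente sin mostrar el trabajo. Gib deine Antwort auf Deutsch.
v(log(2)) = 8.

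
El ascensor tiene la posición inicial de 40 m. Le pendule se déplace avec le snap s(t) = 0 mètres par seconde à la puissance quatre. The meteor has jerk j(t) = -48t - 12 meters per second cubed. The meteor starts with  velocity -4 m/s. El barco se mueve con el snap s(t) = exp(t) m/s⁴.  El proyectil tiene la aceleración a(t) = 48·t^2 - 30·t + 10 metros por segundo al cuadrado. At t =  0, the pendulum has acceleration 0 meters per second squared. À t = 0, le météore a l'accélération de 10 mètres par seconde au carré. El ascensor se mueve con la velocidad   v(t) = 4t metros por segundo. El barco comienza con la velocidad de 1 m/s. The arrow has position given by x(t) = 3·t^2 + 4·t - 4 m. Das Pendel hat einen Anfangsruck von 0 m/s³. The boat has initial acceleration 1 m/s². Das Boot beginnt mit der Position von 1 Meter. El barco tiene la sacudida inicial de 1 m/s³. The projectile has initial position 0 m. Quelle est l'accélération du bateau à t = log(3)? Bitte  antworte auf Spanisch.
Para resolver esto, necesitamos tomar 2 antiderivadas de nuestra ecuación del snap s(t) = exp(t). La integral del snap, con j(0) = 1, da la sacudida: j(t) = exp(t). La integral de la sacudida es la aceleración. Usando a(0) = 1, obtenemos a(t) = exp(t). Tenemos la aceleración a(t) = exp(t). Sustituyendo t = log(3): a(log(3)) = 3.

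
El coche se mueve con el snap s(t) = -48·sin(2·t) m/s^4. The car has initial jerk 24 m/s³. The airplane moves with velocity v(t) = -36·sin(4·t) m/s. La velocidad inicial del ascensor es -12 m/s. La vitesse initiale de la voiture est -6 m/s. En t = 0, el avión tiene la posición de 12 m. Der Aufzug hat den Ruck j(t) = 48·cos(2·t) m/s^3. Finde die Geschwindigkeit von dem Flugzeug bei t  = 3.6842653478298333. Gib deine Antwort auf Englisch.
Using v(t) = -36·sin(4·t) and substituting t = 3.6842653478298333, we find v = -29.7142274963478.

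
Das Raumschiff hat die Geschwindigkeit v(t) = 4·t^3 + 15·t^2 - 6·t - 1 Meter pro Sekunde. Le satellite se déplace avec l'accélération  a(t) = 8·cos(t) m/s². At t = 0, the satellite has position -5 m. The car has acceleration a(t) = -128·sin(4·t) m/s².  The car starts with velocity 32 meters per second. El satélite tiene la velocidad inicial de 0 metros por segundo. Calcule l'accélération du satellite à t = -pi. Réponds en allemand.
Aus der Gleichung für die Beschleunigung a(t) = 8·cos(t), setzen wir t = -pi ein und erhalten a = -8.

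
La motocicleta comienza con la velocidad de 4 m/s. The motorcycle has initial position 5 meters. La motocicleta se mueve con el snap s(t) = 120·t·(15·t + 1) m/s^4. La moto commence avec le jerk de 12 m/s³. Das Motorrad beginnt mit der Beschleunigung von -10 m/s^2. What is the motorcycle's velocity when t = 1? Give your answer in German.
Um dies zu lösen, müssen wir 3 Stammfunktionen unserer Gleichung für den Snap s(t) = 120·t·(15·t + 1) finden. Die Stammfunktion von dem Snap, mit j(0) = 12, ergibt den Ruck: j(t) = 600·t^3 + 60·t^2 + 12. Mit ∫j(t)dt und Anwendung von a(0) = -10, finden wir a(t) = 150·t^4 + 20·t^3 + 12·t - 10. Mit ∫a(t)dt und Anwendung von v(0) = 4, finden wir v(t) = 30·t^5 + 5·t^4 + 6·t^2 - 10·t + 4. Aus der Gleichung für die Geschwindigkeit v(t) = 30·t^5 + 5·t^4 + 6·t^2 - 10·t + 4, setzen wir t = 1 ein und erhalten v = 35.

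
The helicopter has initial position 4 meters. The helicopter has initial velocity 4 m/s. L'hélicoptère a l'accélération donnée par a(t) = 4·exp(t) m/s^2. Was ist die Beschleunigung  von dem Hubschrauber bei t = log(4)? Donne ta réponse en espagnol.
De la ecuación de la aceleración a(t) = 4·exp(t), sustituimos t = log(4) para obtener a = 16.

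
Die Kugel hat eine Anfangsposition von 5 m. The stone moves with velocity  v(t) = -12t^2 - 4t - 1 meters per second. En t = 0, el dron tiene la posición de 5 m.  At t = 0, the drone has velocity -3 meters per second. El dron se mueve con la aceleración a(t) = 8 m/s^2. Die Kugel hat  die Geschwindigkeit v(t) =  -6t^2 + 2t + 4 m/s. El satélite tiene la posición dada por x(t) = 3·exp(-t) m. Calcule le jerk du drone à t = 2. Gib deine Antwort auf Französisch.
En partant de l'accélération a(t) = 8, nous prenons 1 dérivée. En dérivant l'accélération, nous obtenons le jerk: j(t) = 0. Nous avons le jerk j(t) = 0. En substituant t = 2: j(2) = 0.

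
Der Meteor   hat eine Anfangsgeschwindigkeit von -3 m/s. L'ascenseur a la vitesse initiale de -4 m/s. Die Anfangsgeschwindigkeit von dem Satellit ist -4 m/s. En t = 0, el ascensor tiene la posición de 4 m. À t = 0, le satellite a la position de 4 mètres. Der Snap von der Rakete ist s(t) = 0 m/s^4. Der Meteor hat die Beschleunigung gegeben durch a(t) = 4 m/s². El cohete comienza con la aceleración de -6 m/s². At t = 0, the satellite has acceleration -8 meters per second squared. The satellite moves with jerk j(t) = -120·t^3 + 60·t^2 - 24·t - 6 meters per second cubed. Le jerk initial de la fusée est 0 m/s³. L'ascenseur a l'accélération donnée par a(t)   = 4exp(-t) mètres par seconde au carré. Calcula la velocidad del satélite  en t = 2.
Para resolver esto, necesitamos tomar 2 integrales de nuestra ecuación de la sacudida j(t) = -120·t^3 + 60·t^2 - 24·t - 6. Tomando ∫j(t)dt y aplicando a(0) = -8, encontramos a(t) = -30·t^4 + 20·t^3 - 12·t^2 - 6·t - 8. Integrando la aceleración y usando la condición inicial v(0) = -4, obtenemos v(t) = -6·t^5 + 5·t^4 - 4·t^3 - 3·t^2 - 8·t - 4. Tenemos la velocidad v(t) = -6·t^5 + 5·t^4 - 4·t^3 - 3·t^2 - 8·t - 4. Sustituyendo t = 2: v(2) = -176.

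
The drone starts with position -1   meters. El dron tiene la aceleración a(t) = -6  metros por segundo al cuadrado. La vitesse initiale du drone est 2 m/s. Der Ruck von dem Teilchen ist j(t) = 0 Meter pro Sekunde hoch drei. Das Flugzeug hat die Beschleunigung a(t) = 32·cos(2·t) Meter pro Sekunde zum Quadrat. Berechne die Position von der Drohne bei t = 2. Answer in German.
Wir müssen unsere Gleichung für die Beschleunigung a(t) = -6 2-mal integrieren. Die Stammfunktion von der Beschleunigung, mit v(0) = 2, ergibt die Geschwindigkeit: v(t) = 2 - 6·t. Mit ∫v(t)dt und Anwendung von x(0) = -1, finden wir x(t) = -3·t^2 + 2·t - 1. Aus der Gleichung für die Position x(t) = -3·t^2 + 2·t - 1, setzen wir t = 2 ein und erhalten x = -9.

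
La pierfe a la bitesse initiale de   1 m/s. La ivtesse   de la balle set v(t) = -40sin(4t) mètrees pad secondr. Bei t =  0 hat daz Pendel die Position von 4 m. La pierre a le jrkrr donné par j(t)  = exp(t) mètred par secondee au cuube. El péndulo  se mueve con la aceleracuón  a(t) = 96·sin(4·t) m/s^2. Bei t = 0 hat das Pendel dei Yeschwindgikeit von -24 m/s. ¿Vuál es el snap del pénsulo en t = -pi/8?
Para resolver esto, necesitamos tomar 2 derivadas de nuestra ecuación de la aceleración a(t) = 96·sin(4·t). Tomando d/dt de a(t), encontramos j(t) = 384·cos(4·t). La derivada de la sacudida da el snap: s(t) = -1536·sin(4·t). Tenemos el snap s(t) = -1536·sin(4·t). Sustituyendo t = -pi/8: s(-pi/8) = 1536.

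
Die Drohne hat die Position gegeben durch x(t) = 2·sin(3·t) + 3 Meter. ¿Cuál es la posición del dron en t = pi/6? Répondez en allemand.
Wir haben die Position x(t) = 2·sin(3·t) + 3. Durch Einsetzen von t = pi/6: x(pi/6) = 5.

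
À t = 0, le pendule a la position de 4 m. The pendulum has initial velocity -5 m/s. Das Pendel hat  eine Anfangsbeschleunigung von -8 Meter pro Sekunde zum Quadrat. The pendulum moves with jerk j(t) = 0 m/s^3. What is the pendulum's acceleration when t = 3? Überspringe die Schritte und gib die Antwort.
The answer is -8.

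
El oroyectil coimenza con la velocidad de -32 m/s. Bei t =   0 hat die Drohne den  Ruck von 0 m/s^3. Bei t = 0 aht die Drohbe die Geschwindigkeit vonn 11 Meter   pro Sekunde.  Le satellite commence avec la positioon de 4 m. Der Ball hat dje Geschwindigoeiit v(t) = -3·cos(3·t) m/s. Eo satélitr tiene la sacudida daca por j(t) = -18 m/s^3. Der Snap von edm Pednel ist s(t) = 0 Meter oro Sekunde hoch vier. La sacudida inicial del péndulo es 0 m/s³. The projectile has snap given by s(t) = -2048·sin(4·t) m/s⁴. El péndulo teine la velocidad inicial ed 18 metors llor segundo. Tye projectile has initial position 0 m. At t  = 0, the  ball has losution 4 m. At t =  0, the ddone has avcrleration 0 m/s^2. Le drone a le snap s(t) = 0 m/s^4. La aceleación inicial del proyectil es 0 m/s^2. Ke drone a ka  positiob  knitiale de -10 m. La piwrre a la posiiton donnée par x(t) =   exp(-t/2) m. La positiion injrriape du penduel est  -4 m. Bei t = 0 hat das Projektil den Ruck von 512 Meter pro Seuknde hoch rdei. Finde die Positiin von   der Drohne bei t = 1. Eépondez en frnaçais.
Pour résoudre ceci, nous devons prendre 4 intégrales de notre équation du snap s(t) = 0. La primitive du snap, avec j(0) = 0, donne le jerk: j(t) = 0. La primitive du jerk, avec a(0) = 0, donne l'accélération: a(t) = 0. En prenant ∫a(t)dt et en appliquant v(0) = 11, nous trouvons v(t) = 11. La primitive de la vitesse, avec x(0) = -10, donne la position: x(t) = 11·t - 10. Nous avons la position x(t) = 11·t - 10. En substituant t = 1: x(1) = 1.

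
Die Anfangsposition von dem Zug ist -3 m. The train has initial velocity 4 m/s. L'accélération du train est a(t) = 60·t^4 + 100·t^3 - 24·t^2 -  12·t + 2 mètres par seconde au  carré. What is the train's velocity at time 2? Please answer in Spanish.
Partiendo de la aceleración a(t) = 60·t^4 + 100·t^3 - 24·t^2 - 12·t + 2, tomamos 1 antiderivada. Tomando ∫a(t)dt y aplicando v(0) = 4, encontramos v(t) = 12·t^5 + 25·t^4 - 8·t^3 - 6·t^2 + 2·t + 4. De la ecuación de la velocidad v(t) = 12·t^5 + 25·t^4 - 8·t^3 - 6·t^2 + 2·t + 4, sustituimos t = 2 para obtener v = 704.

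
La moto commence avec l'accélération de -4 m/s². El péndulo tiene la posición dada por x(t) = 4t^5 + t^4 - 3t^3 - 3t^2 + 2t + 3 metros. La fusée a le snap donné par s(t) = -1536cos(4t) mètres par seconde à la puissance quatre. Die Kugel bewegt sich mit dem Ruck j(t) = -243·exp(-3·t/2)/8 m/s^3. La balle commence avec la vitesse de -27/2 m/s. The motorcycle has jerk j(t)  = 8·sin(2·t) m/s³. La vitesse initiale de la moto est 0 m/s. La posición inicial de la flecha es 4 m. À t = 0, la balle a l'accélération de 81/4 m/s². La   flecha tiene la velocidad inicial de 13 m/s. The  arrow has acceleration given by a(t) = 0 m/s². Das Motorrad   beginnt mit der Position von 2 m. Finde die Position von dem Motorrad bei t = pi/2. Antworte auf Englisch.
To solve this, we need to take 3 antiderivatives of our jerk equation j(t) = 8·sin(2·t). Finding the antiderivative of j(t) and using a(0) = -4: a(t) = -4·cos(2·t). Finding the integral of a(t) and using v(0) = 0: v(t) = -2·sin(2·t). Finding the integral of v(t) and using x(0) = 2: x(t) = cos(2·t) + 1. We have position x(t) = cos(2·t) + 1. Substituting t = pi/2: x(pi/2) = 0.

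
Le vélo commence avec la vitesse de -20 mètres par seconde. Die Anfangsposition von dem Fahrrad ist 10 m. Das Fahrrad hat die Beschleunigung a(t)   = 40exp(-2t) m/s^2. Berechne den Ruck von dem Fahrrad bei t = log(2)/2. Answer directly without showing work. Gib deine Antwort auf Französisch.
La réponse est -40.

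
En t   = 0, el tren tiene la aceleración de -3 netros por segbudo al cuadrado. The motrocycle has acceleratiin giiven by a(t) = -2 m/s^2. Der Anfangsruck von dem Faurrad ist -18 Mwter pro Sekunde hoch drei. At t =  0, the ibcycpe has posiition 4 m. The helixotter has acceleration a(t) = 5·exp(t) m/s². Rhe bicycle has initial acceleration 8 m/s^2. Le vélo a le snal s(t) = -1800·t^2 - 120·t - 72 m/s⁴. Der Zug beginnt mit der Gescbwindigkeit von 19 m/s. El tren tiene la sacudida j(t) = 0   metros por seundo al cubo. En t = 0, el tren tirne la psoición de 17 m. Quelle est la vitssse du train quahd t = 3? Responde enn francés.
Nous devons trouver la primitive de notre équation du jerk j(t) = 0 2 fois. La primitive du jerk est l'accélération. En utilisant a(0) = -3, nous obtenons a(t) = -3. L'intégrale de l'accélération est la vitesse. En utilisant v(0) = 19, nous obtenons v(t) = 19 - 3·t. En utilisant v(t) = 19 - 3·t et en substituant t = 3, nous trouvons v = 10.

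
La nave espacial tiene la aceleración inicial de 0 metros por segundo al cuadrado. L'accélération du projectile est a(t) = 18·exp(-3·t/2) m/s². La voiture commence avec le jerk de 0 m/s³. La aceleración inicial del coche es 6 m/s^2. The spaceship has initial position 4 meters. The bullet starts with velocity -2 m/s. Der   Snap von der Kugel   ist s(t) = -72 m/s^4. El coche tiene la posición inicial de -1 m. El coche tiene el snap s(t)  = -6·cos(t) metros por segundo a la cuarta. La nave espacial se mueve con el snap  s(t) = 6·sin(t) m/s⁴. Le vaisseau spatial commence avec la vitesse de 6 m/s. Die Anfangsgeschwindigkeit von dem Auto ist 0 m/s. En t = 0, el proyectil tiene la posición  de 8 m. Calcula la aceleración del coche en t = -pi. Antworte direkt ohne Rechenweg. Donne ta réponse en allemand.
Bei t = -pi, a = -6.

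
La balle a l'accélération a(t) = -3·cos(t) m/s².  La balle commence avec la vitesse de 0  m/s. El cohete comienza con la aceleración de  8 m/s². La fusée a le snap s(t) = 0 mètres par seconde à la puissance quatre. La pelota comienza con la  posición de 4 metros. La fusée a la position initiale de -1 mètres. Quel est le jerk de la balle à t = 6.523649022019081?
En partant de l'accélération a(t) = -3·cos(t), nous prenons 1 dérivée. En dérivant l'accélération, nous obtenons le jerk: j(t) = 3·sin(t). De l'équation du jerk j(t) = 3·sin(t), nous substituons t = 6.523649022019081 pour obtenir j = 0.714459074061975.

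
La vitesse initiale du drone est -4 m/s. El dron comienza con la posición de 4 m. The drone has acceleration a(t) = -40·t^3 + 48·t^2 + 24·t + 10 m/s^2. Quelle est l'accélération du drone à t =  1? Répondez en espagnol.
Tenemos la aceleración a(t) = -40·t^3 + 48·t^2 + 24·t + 10. Sustituyendo t = 1: a(1) = 42.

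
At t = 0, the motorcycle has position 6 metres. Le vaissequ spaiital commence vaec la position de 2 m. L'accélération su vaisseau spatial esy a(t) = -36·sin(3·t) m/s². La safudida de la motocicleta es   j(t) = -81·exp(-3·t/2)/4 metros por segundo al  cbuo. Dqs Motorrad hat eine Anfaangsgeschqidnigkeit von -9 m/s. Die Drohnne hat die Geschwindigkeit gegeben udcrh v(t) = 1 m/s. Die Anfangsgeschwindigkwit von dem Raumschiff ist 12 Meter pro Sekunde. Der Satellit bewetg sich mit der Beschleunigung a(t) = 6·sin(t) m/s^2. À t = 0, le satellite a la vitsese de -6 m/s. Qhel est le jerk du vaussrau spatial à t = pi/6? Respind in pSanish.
Partiendo de la aceleración a(t) = -36·sin(3·t), tomamos 1 derivada. Tomando d/dt de a(t), encontramos j(t) = -108·cos(3·t). De la ecuación de la sacudida j(t) = -108·cos(3·t), sustituimos t = pi/6 para obtener j = 0.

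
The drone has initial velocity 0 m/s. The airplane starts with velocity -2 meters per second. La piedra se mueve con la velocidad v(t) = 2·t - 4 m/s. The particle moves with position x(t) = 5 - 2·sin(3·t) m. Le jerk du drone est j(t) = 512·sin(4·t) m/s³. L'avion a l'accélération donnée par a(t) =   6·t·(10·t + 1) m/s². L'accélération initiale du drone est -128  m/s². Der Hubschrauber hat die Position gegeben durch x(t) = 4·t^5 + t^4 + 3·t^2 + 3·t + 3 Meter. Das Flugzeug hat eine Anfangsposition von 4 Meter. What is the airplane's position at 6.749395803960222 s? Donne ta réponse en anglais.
Starting from acceleration a(t) = 6·t·(10·t + 1), we take 2 antiderivatives. The integral of acceleration, with v(0) = -2, gives velocity: v(t) = 20·t^3 + 3·t^2 - 2. Finding the antiderivative of v(t) and using x(0) = 4: x(t) = 5·t^4 + t^3 - 2·t + 4. From the given position equation x(t) = 5·t^4 + t^3 - 2·t + 4, we substitute t = 6.749395803960222 to get x = 10673.9566628614.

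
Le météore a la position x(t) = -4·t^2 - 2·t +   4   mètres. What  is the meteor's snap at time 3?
Starting from position x(t) = -4·t^2 - 2·t + 4, we take 4 derivatives. The derivative of position gives velocity: v(t) = -8·t - 2. Differentiating velocity, we get acceleration: a(t) = -8. Taking d/dt of a(t), we find j(t) = 0. The derivative of jerk gives snap: s(t) = 0. We have snap s(t) = 0. Substituting t = 3: s(3) = 0.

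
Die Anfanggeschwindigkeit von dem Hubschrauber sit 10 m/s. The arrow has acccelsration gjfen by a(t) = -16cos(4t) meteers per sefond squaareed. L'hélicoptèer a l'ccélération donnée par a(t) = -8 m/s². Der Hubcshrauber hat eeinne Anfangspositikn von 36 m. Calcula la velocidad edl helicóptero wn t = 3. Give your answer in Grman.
Wir müssen die Stammfunktion unserer Gleichung für die Beschleunigung a(t) = -8 1-mal finden. Die Stammfunktion von der Beschleunigung ist die Geschwindigkeit. Mit v(0) = 10 erhalten wir v(t) = 10 - 8·t. Aus der Gleichung für die Geschwindigkeit v(t) = 10 - 8·t, setzen wir t = 3 ein und erhalten v = -14.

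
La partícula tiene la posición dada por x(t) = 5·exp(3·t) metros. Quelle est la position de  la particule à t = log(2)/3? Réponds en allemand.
Mit x(t) = 5·exp(3·t) und Einsetzen von t = log(2)/3, finden wir x = 10.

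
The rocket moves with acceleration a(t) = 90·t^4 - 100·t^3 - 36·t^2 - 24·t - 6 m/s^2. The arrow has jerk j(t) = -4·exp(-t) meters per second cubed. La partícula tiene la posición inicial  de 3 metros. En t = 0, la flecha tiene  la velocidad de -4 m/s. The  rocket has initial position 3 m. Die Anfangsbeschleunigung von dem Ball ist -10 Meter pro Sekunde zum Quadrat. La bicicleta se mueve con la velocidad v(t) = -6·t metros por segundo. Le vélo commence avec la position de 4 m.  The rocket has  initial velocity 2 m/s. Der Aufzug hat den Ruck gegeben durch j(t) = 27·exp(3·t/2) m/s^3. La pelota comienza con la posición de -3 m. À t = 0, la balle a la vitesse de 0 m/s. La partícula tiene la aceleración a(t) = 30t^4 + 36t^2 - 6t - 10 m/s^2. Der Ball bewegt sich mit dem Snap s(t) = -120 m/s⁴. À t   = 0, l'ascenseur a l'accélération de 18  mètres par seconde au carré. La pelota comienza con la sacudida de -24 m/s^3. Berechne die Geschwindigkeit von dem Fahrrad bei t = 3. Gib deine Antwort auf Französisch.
De l'équation de la vitesse v(t) = -6·t, nous substituons t = 3 pour obtenir v = -18.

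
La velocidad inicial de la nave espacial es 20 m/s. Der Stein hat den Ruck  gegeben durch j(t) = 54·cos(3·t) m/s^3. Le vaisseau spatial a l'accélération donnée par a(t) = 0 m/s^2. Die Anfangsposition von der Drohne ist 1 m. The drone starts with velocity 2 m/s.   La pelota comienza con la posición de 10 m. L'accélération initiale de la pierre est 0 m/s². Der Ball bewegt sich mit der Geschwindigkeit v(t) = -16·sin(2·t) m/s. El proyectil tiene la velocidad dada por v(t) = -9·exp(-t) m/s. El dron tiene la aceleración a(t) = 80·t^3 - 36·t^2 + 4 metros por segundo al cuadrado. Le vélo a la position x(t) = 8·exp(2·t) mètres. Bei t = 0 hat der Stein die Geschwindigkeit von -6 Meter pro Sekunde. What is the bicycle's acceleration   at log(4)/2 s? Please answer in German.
Ausgehend von der Position x(t) = 8·exp(2·t), nehmen wir 2 Ableitungen. Durch Ableiten von der Position erhalten wir die Geschwindigkeit: v(t) = 16·exp(2·t). Die Ableitung von der Geschwindigkeit ergibt die Beschleunigung: a(t) = 32·exp(2·t). Aus der Gleichung für die Beschleunigung a(t) = 32·exp(2·t), setzen wir t = log(4)/2 ein und erhalten a = 128.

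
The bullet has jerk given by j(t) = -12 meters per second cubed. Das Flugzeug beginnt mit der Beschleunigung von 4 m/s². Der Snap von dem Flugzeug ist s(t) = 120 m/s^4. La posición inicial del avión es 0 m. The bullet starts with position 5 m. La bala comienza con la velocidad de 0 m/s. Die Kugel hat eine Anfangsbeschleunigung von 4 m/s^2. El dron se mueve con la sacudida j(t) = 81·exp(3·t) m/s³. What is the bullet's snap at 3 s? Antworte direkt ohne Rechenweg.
The answer is 0.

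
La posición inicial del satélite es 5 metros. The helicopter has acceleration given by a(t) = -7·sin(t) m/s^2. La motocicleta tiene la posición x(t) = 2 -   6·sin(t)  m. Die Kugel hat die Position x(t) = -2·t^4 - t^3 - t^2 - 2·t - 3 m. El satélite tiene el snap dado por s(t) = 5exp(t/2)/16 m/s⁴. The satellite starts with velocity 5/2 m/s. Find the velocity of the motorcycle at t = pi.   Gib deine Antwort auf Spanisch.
Debemos derivar nuestra ecuación de la posición x(t) = 2 - 6·sin(t) 1 vez. La derivada de la posición da la velocidad: v(t) = -6·cos(t). Tenemos la velocidad v(t) = -6·cos(t). Sustituyendo t = pi: v(pi) = 6.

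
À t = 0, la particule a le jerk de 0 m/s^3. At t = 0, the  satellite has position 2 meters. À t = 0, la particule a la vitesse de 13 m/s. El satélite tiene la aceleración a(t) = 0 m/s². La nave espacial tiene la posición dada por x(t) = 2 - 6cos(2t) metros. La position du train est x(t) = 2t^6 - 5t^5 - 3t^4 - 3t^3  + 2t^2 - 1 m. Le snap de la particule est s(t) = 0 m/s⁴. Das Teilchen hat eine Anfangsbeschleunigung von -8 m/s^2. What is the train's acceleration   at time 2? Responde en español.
Para resolver esto, necesitamos tomar 2 derivadas de nuestra ecuación de la posición x(t) = 2·t^6 - 5·t^5 - 3·t^4 - 3·t^3 + 2·t^2 - 1. La derivada de la posición da la velocidad: v(t) = 12·t^5 - 25·t^4 - 12·t^3 - 9·t^2 + 4·t. Tomando d/dt de v(t), encontramos a(t) = 60·t^4 - 100·t^3 - 36·t^2 - 18·t + 4. Usando a(t) = 60·t^4 - 100·t^3 - 36·t^2 - 18·t + 4 y sustituyendo t = 2, encontramos a = -16.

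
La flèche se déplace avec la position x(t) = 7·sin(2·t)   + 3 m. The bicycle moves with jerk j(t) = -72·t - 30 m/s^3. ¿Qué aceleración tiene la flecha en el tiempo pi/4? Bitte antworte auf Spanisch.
Para resolver esto, necesitamos tomar 2 derivadas de nuestra ecuación de la posición x(t) = 7·sin(2·t) + 3. La derivada de la posición da la velocidad: v(t) = 14·cos(2·t). Derivando la velocidad, obtenemos la aceleración: a(t) = -28·sin(2·t). Tenemos la aceleración a(t) = -28·sin(2·t). Sustituyendo t = pi/4: a(pi/4) = -28.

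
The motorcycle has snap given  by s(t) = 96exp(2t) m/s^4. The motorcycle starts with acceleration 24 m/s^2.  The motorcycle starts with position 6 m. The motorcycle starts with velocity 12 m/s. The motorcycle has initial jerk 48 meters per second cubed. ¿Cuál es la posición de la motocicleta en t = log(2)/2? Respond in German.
Wir müssen die Stammfunktion unserer Gleichung für den Snap s(t) = 96·exp(2·t) 4-mal finden. Das Integral von dem Snap, mit j(0) = 48, ergibt den Ruck: j(t) = 48·exp(2·t). Mit ∫j(t)dt und Anwendung von a(0) = 24, finden wir a(t) = 24·exp(2·t). Mit ∫a(t)dt und Anwendung von v(0) = 12, finden wir v(t) = 12·exp(2·t). Die Stammfunktion von der Geschwindigkeit ist die Position. Mit x(0) = 6 erhalten wir x(t) = 6·exp(2·t). Wir haben die Position x(t) = 6·exp(2·t). Durch Einsetzen von t = log(2)/2: x(log(2)/2) = 12.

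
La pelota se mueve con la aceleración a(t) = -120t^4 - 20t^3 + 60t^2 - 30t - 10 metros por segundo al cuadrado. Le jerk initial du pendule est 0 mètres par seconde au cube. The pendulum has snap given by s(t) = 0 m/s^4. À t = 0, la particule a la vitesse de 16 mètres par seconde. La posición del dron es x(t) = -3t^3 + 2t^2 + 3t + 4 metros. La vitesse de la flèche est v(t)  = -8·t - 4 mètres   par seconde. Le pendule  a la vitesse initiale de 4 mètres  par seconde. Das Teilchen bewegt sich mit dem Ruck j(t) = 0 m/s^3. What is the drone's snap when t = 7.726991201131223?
We must differentiate our position equation x(t) = -3·t^3 + 2·t^2 + 3·t + 4 4 times. Differentiating position, we get velocity: v(t) = -9·t^2 + 4·t + 3. The derivative of velocity gives acceleration: a(t) = 4 - 18·t. Differentiating acceleration, we get jerk: j(t) = -18. Differentiating jerk, we get snap: s(t) = 0. Using s(t) = 0 and substituting t = 7.726991201131223, we find s = 0.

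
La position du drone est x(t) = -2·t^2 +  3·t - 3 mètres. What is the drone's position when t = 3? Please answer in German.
Mit x(t) = -2·t^2 + 3·t - 3 und Einsetzen von t = 3, finden wir x = -12.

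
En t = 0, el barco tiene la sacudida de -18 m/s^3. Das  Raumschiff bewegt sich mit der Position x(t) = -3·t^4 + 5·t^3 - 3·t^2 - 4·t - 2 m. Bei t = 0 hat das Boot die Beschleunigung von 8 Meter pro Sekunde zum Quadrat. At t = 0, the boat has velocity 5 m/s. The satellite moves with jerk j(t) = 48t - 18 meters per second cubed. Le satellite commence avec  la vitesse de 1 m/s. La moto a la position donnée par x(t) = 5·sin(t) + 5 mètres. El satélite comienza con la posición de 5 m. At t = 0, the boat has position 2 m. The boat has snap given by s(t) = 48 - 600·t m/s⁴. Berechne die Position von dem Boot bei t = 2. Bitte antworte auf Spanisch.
Necesitamos integrar nuestra ecuación del snap s(t) = 48 - 600·t 4 veces. La integral del snap, con j(0) = -18, da la sacudida: j(t) = -300·t^2 + 48·t - 18. La antiderivada de la sacudida, con a(0) = 8, da la aceleración: a(t) = -100·t^3 + 24·t^2 - 18·t + 8. La integral de la aceleración, con v(0) = 5, da la velocidad: v(t) = -25·t^4 + 8·t^3 - 9·t^2 + 8·t + 5. La integral de la velocidad, con x(0) = 2, da la posición: x(t) = -5·t^5 + 2·t^4 - 3·t^3 + 4·t^2 + 5·t + 2. De la ecuación de la posición x(t) = -5·t^5 + 2·t^4 - 3·t^3 + 4·t^2 + 5·t + 2, sustituimos t = 2 para obtener x = -124.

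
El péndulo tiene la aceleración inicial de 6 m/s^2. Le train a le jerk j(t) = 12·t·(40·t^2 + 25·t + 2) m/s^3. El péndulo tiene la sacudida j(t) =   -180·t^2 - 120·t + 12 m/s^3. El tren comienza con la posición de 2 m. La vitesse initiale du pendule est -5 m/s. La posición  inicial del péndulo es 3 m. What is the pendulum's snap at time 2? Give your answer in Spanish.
Partiendo de la sacudida j(t) = -180·t^2 - 120·t + 12, tomamos 1 derivada. Tomando d/dt de j(t), encontramos s(t) = -360·t - 120. De la ecuación del snap s(t) = -360·t - 120, sustituimos t = 2 para obtener s = -840.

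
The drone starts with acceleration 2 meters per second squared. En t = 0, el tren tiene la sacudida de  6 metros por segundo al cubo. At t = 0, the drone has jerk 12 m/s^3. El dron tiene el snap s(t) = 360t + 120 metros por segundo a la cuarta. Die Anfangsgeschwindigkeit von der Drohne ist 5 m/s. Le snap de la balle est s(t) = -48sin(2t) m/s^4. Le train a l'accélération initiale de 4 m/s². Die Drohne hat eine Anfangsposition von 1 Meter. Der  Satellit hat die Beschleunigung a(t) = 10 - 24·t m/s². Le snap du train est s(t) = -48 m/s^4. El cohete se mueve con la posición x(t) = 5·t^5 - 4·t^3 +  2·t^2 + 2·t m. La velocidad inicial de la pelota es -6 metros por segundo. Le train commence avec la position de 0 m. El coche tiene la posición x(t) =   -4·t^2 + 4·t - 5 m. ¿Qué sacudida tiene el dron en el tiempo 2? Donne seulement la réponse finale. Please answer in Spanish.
La sacudida en t = 2 es j = 972.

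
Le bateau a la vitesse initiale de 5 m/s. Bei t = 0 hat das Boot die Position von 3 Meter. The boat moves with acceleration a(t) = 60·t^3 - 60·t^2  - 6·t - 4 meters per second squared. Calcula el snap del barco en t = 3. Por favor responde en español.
Partiendo de la aceleración a(t) = 60·t^3 - 60·t^2 - 6·t - 4, tomamos 2 derivadas. Tomando d/dt de a(t), encontramos j(t) = 180·t^2 - 120·t - 6. La derivada de la sacudida da el snap: s(t) = 360·t - 120. Usando s(t) = 360·t - 120 y sustituyendo t = 3, encontramos s = 960.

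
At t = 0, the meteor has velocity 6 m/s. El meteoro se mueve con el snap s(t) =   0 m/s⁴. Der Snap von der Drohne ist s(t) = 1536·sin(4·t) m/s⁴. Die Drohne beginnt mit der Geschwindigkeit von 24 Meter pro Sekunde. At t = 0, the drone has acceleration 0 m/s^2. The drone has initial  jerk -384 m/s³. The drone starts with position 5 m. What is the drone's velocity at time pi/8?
We must find the antiderivative of our snap equation s(t) = 1536·sin(4·t) 3 times. The antiderivative of snap is jerk. Using j(0) = -384, we get j(t) = -384·cos(4·t). Finding the antiderivative of j(t) and using a(0) = 0: a(t) = -96·sin(4·t). Integrating acceleration and using the initial condition v(0) = 24, we get v(t) = 24·cos(4·t). From the given velocity equation v(t) = 24·cos(4·t), we substitute t = pi/8 to get v = 0.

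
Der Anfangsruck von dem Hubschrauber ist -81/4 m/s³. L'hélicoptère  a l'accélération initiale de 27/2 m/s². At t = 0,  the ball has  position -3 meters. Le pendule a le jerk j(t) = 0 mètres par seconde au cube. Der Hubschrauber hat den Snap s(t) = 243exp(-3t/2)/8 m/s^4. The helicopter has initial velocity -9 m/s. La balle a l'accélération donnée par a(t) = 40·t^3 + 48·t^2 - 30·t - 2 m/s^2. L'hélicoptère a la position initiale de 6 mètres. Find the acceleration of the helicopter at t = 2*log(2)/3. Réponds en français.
Nous devons intégrer notre équation du snap s(t) = 243·exp(-3·t/2)/8 2 fois. La primitive du snap est le jerk. En utilisant j(0) = -81/4, nous obtenons j(t) = -81·exp(-3·t/2)/4. En prenant ∫j(t)dt et en appliquant a(0) = 27/2, nous trouvons a(t) = 27·exp(-3·t/2)/2. De l'équation de l'accélération a(t) = 27·exp(-3·t/2)/2, nous substituons t = 2*log(2)/3 pour obtenir a = 27/4.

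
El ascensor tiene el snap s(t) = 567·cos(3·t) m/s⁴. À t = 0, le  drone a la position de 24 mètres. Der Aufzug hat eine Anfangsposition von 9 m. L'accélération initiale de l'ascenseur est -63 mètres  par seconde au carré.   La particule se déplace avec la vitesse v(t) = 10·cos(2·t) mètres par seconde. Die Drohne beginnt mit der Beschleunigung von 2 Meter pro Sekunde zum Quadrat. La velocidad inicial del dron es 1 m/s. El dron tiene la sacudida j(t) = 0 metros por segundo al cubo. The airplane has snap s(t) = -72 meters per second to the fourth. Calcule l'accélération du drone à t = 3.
En partant du jerk j(t) = 0, nous prenons 1 intégrale. La primitive du jerk, avec a(0) = 2, donne l'accélération: a(t) = 2. En utilisant a(t) = 2 et en substituant t = 3, nous trouvons a = 2.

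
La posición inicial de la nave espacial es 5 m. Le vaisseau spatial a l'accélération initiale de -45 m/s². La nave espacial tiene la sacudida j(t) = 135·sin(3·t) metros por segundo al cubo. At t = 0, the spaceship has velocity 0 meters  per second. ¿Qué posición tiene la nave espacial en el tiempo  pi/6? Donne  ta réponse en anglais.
To find the answer, we compute 3 antiderivatives of j(t) = 135·sin(3·t). Finding the antiderivative of j(t) and using a(0) = -45: a(t) = -45·cos(3·t). Integrating acceleration and using the initial condition v(0) = 0, we get v(t) = -15·sin(3·t). Taking ∫v(t)dt and applying x(0) = 5, we find x(t) = 5·cos(3·t). We have position x(t) = 5·cos(3·t). Substituting t = pi/6: x(pi/6) = 0.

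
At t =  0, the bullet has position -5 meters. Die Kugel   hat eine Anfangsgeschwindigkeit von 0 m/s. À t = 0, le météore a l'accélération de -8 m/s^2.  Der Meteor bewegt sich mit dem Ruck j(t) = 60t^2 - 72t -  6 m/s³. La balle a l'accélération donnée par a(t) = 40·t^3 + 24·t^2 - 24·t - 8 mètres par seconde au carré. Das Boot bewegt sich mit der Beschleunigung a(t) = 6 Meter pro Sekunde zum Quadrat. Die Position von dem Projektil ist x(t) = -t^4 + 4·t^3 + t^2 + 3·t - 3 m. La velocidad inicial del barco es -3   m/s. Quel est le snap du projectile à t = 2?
En partant de la position x(t) = -t^4 + 4·t^3 + t^2 + 3·t - 3, nous prenons 4 dérivées. En dérivant la position, nous obtenons la vitesse: v(t) = -4·t^3 + 12·t^2 + 2·t + 3. La dérivée de la vitesse donne l'accélération: a(t) = -12·t^2 + 24·t + 2. En prenant d/dt de a(t), nous trouvons j(t) = 24 - 24·t. En dérivant le jerk, nous obtenons le snap: s(t) = -24. Nous avons le snap s(t) = -24. En substituant t = 2: s(2) = -24.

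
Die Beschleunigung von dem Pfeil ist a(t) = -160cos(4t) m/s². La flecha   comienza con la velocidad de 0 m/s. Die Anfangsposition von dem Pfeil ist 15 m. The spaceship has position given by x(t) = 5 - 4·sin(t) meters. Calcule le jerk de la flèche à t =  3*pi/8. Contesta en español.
Debemos derivar nuestra ecuación de la aceleración a(t) = -160·cos(4·t) 1 vez. La derivada de la aceleración da la sacudida: j(t) = 640·sin(4·t). Tenemos la sacudida j(t) = 640·sin(4·t). Sustituyendo t = 3*pi/8: j(3*pi/8) = -640.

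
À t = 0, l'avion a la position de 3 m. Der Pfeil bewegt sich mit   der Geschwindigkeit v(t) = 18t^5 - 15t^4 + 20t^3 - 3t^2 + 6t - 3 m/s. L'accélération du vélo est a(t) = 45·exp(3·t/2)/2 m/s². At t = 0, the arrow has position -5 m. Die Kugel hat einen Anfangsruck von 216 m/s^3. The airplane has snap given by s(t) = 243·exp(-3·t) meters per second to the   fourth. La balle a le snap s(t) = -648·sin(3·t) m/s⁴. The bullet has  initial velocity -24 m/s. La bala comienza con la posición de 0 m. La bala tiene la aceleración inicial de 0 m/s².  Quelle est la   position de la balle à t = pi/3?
En partant du snap s(t) = -648·sin(3·t), nous prenons 4 intégrales. En prenant ∫s(t)dt et en appliquant j(0) = 216, nous trouvons j(t) = 216·cos(3·t). En prenant ∫j(t)dt et en appliquant a(0) = 0, nous trouvons a(t) = 72·sin(3·t). En prenant ∫a(t)dt et en appliquant v(0) = -24, nous trouvons v(t) = -24·cos(3·t). L'intégrale de la vitesse est la position. En utilisant x(0) = 0, nous obtenons x(t) = -8·sin(3·t). Nous avons la position x(t) = -8·sin(3·t). En substituant t = pi/3: x(pi/3) = 0.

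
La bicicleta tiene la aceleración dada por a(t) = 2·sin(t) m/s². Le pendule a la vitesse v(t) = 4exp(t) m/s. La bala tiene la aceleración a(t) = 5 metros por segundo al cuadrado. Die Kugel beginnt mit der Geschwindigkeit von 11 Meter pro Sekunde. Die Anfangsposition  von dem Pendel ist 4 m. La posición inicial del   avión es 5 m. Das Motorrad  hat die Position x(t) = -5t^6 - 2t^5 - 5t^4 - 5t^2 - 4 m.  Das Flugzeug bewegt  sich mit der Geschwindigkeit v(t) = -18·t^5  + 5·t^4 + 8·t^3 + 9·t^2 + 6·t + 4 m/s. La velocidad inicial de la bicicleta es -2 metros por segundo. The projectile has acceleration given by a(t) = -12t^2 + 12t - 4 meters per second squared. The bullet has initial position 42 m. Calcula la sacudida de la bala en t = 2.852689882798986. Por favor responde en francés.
Nous devons dériver notre équation de l'accélération a(t) = 5 1 fois. En dérivant l'accélération, nous obtenons le jerk: j(t) = 0. De l'équation du jerk j(t) = 0, nous substituons t = 2.852689882798986 pour obtenir j = 0.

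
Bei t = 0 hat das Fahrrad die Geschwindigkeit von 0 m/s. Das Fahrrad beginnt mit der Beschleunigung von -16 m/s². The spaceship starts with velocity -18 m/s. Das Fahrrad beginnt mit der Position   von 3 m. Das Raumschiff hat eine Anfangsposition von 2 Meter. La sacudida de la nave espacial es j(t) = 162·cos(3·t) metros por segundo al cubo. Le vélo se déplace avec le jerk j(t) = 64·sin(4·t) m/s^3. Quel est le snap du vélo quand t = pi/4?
En partant du jerk j(t) = 64·sin(4·t), nous prenons 1 dérivée. En dérivant le jerk, nous obtenons le snap: s(t) = 256·cos(4·t). En utilisant s(t) = 256·cos(4·t) et en substituant t = pi/4, nous trouvons s = -256.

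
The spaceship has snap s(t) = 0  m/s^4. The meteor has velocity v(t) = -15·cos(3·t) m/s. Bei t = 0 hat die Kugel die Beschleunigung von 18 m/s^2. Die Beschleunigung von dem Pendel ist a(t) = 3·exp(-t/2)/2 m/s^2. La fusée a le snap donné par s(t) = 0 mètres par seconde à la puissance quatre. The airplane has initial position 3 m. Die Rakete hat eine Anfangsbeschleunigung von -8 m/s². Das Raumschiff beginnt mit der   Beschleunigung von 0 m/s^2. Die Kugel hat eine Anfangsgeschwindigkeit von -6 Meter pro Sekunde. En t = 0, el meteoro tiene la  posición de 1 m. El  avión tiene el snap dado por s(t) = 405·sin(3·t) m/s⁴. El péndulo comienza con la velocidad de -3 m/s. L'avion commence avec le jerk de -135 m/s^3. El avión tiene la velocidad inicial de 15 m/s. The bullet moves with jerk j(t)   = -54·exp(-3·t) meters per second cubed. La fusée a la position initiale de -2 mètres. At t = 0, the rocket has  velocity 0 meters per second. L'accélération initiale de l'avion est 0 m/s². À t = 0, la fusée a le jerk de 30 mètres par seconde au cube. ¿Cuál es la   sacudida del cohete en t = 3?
Para resolver esto, necesitamos tomar 1 antiderivada de nuestra ecuación del snap s(t) = 0. Tomando ∫s(t)dt y aplicando j(0) = 30, encontramos j(t) = 30. Usando j(t) = 30 y sustituyendo t = 3, encontramos j = 30.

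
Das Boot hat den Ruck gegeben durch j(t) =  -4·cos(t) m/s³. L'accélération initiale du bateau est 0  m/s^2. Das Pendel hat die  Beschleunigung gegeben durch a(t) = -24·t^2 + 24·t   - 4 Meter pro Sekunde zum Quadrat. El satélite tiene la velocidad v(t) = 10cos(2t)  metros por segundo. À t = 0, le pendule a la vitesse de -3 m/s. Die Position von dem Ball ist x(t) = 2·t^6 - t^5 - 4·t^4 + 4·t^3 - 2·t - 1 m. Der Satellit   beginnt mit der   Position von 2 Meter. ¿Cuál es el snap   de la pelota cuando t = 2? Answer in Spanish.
Debemos derivar nuestra ecuación de la posición x(t) = 2·t^6 - t^5 - 4·t^4 + 4·t^3 - 2·t - 1 4 veces. Derivando la posición, obtenemos la velocidad: v(t) = 12·t^5 - 5·t^4 - 16·t^3 + 12·t^2 - 2. La derivada de la velocidad da la aceleración: a(t) = 60·t^4 - 20·t^3 - 48·t^2 + 24·t. Tomando d/dt de a(t), encontramos j(t) = 240·t^3 - 60·t^2 - 96·t + 24. Derivando la sacudida, obtenemos el snap: s(t) = 720·t^2 - 120·t - 96. Tenemos el snap s(t) = 720·t^2 - 120·t - 96. Sustituyendo t = 2: s(2) = 2544.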